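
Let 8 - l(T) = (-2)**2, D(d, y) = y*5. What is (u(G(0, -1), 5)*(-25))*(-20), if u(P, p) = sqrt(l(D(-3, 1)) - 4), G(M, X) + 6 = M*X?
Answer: 0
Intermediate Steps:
G(M, X) = -6 + M*X
D(d, y) = 5*y
l(T) = 4 (l(T) = 8 - 1*(-2)**2 = 8 - 1*4 = 8 - 4 = 4)
u(P, p) = 0 (u(P, p) = sqrt(4 - 4) = sqrt(0) = 0)
(u(G(0, -1), 5)*(-25))*(-20) = (0*(-25))*(-20) = 0*(-20) = 0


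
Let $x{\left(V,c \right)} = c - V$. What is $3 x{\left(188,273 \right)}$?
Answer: $255$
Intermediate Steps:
$3 x{\left(188,273 \right)} = 3 \left(273 - 188\right) = 3 \cdot 85 = 255$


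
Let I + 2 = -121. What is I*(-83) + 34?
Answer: 10243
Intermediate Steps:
I = -123 (I = -2 - 121 = -123)
I*(-83) + 34 = -123*(-83) + 34 = 10209 + 34 = 10243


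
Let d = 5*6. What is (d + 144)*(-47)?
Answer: -8178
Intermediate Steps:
d = 30
(d + 144)*(-47) = (30 + 144)*(-47) = 174*(-47) = -8178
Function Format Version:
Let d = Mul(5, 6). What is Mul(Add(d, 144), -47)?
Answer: -8178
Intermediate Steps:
d = 30
Mul(Add(d, 144), -47) = Mul(Add(30, 144), -47) = Mul(174, -47) = -8178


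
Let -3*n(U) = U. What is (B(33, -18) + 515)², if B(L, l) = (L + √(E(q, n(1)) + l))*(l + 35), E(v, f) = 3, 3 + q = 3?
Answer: 1153441 + 36584*I*√15 ≈ 1.1534e+6 + 1.4169e+5*I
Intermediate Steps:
q = 0 (q = -3 + 3 = 0)
n(U) = -U/3
B(L, l) = (35 + l)*(L + √(3 + l)) (B(L, l) = (L + √(3 + l))*(l + 35) = (L + √(3 + l))*(35 + l) = (35 + l)*(L + √(3 + l)))
(B(33, -18) + 515)² = ((35*33 + 35*√(3 - 18) + 33*(-18) - 18*√(3 - 18)) + 515)² = ((1155 + 35*√(-15) - 594 - 18*I*√15) + 515)² = ((1155 + 35*(I*√15) - 594 - 18*I*√15) + 515)² = ((1155 + 35*I*√15 - 594 - 18*I*√15) + 515)² = ((561 + 17*I*√15) + 515)² = (1076 + 17*I*√15)²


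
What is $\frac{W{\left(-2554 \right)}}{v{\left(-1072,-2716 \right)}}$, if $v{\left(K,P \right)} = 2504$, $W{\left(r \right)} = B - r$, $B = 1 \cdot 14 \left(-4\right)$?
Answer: $\frac{1249}{1252} \approx 0.9976$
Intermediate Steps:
$B = -56$ ($B = 14 \left(-4\right) = -56$)
$W{\left(r \right)} = -56 - r$
$\frac{W{\left(-2554 \right)}}{v{\left(-1072,-2716 \right)}} = \frac{-56 - -2554}{2504} = \left(-56 + 2554\right) \frac{1}{2504} = 2498 \cdot \frac{1}{2504} = \frac{1249}{1252}$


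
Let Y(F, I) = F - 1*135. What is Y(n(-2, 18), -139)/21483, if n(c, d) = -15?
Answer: -50/7161 ≈ -0.0069823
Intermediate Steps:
Y(F, I) = -135 + F (Y(F, I) = F - 135 = -135 + F)
Y(n(-2, 18), -139)/21483 = (-135 - 15)/21483 = -150*1/21483 = -50/7161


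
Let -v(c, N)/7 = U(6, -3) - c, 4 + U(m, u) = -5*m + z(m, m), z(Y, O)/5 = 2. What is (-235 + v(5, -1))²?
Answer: 1024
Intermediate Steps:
z(Y, O) = 10 (z(Y, O) = 5*2 = 10)
U(m, u) = 6 - 5*m (U(m, u) = -4 + (-5*m + 10) = -4 + (10 - 5*m) = 6 - 5*m)
v(c, N) = 168 + 7*c (v(c, N) = -7*((6 - 5*6) - c) = -7*((6 - 30) - c) = -7*(-24 - c) = 168 + 7*c)
(-235 + v(5, -1))² = (-235 + (168 + 7*5))² = (-235 + (168 + 35))² = (-235 + 203)² = (-32)² = 1024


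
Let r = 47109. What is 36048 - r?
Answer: -11061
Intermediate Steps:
36048 - r = 36048 - 1*47109 = 36048 - 47109 = -11061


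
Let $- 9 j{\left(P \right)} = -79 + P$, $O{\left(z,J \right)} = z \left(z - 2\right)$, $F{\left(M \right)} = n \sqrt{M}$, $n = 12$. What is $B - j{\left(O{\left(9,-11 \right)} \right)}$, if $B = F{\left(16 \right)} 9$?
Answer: $\frac{3872}{9} \approx 430.22$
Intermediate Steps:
$F{\left(M \right)} = 12 \sqrt{M}$
$O{\left(z,J \right)} = z \left(-2 + z\right)$
$j{\left(P \right)} = \frac{79}{9} - \frac{P}{9}$ ($j{\left(P \right)} = - \frac{-79 + P}{9} = \frac{79}{9} - \frac{P}{9}$)
$B = 432$ ($B = 12 \sqrt{16} \cdot 9 = 12 \cdot 4 \cdot 9 = 48 \cdot 9 = 432$)
$B - j{\left(O{\left(9,-11 \right)} \right)} = 432 - \left(\frac{79}{9} - \frac{9 \left(-2 + 9\right)}{9}\right) = 432 - \left(\frac{79}{9} - \frac{9 \cdot 7}{9}\right) = 432 - \left(\frac{79}{9} - 7\right) = 432 - \frac{16}{9} = \frac{3872}{9}$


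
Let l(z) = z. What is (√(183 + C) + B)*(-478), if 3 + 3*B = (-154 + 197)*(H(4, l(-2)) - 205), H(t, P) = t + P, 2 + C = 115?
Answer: 4173896/3 - 956*√74 ≈ 1.3831e+6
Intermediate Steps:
C = 113 (C = -2 + 115 = 113)
H(t, P) = P + t
B = -8732/3 (B = -1 + ((-154 + 197)*((-2 + 4) - 205))/3 = -1 + (43*(2 - 205))/3 = -1 + (43*(-203))/3 = -1 + (⅓)*(-8729) = -1 - 8729/3 = -8732/3 ≈ -2910.7)
(√(183 + C) + B)*(-478) = (√(183 + 113) - 8732/3)*(-478) = (√296 - 8732/3)*(-478) = (2*√74 - 8732/3)*(-478) = (-8732/3 + 2*√74)*(-478) = 4173896/3 - 956*√74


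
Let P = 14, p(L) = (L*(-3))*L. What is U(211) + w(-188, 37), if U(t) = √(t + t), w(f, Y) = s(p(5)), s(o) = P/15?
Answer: 14/15 + √422 ≈ 21.476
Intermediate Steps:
p(L) = -3*L² (p(L) = (-3*L)*L = -3*L²)
s(o) = 14/15
w(f, Y) = 14/15
U(t) = √2*√t (U(t) = √(2*t) = √2*√t)
U(211) + w(-188, 37) = √2*√211 + 14/15 = √422 + 14/15 = 14/15 + √422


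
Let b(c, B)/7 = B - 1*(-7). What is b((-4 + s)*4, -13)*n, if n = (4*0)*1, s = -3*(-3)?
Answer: 0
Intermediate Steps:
s = 9
n = 0 (n = 0*1 = 0)
b(c, B) = 49 + 7*B (b(c, B) = 7*(B - 1*(-7)) = 7*(B + 7) = 7*(7 + B) = 49 + 7*B)
b((-4 + s)*4, -13)*n = (49 + 7*(-13))*0 = (49 - 91)*0 = -42*0 = 0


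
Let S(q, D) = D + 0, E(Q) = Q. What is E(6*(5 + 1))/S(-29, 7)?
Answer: 36/7 ≈ 5.1429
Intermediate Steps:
S(q, D) = D
E(6*(5 + 1))/S(-29, 7) = (6*(5 + 1))/7 = (6*6)*(⅐) = 36*(⅐) = 36/7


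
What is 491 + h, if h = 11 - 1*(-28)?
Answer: 530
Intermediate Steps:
h = 39 (h = 11 + 28 = 39)
491 + h = 491 + 39 = 530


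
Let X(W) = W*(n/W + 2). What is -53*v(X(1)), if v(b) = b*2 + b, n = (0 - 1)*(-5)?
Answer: -1113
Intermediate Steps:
n = 5 (n = -1*(-5) = 5)
X(W) = W*(2 + 5/W) (X(W) = W*(5/W + 2) = W*(2 + 5/W))
v(b) = 3*b (v(b) = 2*b + b = 3*b)
-53*v(X(1)) = -159*(5 + 2*1) = -159*(5 + 2) = -159*7 = -53*21 = -1113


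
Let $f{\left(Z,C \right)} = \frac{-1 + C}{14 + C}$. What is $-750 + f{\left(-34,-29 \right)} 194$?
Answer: $-362$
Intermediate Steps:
$f{\left(Z,C \right)} = \frac{-1 + C}{14 + C}$
$-750 + f{\left(-34,-29 \right)} 194 = -750 + \frac{-1 - 29}{14 - 29} \cdot 194 = -750 + \frac{1}{-15} \left(-30\right) 194 = -750 + \left(- \frac{1}{15}\right) \left(-30\right) 194 = -750 + 2 \cdot 194 = -750 + 388 = -362$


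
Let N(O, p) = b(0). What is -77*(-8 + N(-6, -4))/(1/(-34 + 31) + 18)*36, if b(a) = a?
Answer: 66528/53 ≈ 1255.2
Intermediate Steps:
N(O, p) = 0
-77*(-8 + N(-6, -4))/(1/(-34 + 31) + 18)*36 = -77*(-8 + 0)/(1/(-34 + 31) + 18)*36 = -(-616)/(1/(-3) + 18)*36 = -(-616)/(-1/3 + 18)*36 = -(-616)/53/3*36 = -(-616)*3/53*36 = -77*(-24/53)*36 = (1848/53)*36 = 66528/53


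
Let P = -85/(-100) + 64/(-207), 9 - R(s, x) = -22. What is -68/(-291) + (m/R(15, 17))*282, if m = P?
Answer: 3564147/691610 ≈ 5.1534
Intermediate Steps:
R(s, x) = 31 (R(s, x) = 9 - 1*(-22) = 9 + 22 = 31)
P = 2239/4140 (P = -85*(-1/100) + 64*(-1/207) = 17/20 - 64/207 = 2239/4140 ≈ 0.54082)
m = 2239/4140 ≈ 0.54082
-68/(-291) + (m/R(15, 17))*282 = -68/(-291) + ((2239/4140)/31)*282 = -68*(-1/291) + ((2239/4140)*(1/31))*282 = 68/291 + (2239/128340)*282 = 68/291 + 105233/21390 = 3564147/691610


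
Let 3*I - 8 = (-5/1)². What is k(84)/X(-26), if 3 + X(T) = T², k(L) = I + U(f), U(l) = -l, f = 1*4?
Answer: 7/673 ≈ 0.010401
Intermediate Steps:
f = 4
I = 11 (I = 8/3 + (-5/1)²/3 = 8/3 + (-5*1)²/3 = 8/3 + (⅓)*(-5)² = 8/3 + (⅓)*25 = 8/3 + 25/3 = 11)
k(L) = 7 (k(L) = 11 - 1*4 = 11 - 4 = 7)
X(T) = -3 + T²
k(84)/X(-26) = 7/(-3 + (-26)²) = 7/(-3 + 676) = 7/673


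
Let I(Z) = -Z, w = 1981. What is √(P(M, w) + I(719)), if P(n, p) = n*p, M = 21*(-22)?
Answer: I*√915941 ≈ 957.05*I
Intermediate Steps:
M = -462
√(P(M, w) + I(719)) = √(-462*1981 - 1*719) = √(-915222 - 719) = √(-915941) = I*√915941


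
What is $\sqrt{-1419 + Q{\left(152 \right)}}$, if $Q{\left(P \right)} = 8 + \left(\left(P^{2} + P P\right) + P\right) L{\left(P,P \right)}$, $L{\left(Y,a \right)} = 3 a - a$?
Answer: $3 \sqrt{1565781} \approx 3753.9$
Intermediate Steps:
$L{\left(Y,a \right)} = 2 a$
$Q{\left(P \right)} = 8 + 2 P \left(P + 2 P^{2}\right)$ ($Q{\left(P \right)} = 8 + \left(\left(P^{2} + P P\right) + P\right) 2 P = 8 + \left(\left(P^{2} + P^{2}\right) + P\right) 2 P = 8 + \left(2 P^{2} + P\right) 2 P = 8 + \left(P + 2 P^{2}\right) 2 P = 8 + 2 P \left(P + 2 P^{2}\right)$)
$\sqrt{-1419 + Q{\left(152 \right)}} = \sqrt{-1419 + \left(8 + 2 \cdot 152^{2} + 4 \cdot 152^{3}\right)} = \sqrt{-1419 + \left(8 + 2 \cdot 23104 + 4 \cdot 3511808\right)} = \sqrt{-1419 + \left(8 + 46208 + 14047232\right)} = \sqrt{-1419 + 14093448} = \sqrt{14092029} = 3 \sqrt{1565781}$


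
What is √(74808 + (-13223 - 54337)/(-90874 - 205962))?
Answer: √411967090134258/74209 ≈ 273.51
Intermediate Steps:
√(74808 + (-13223 - 54337)/(-90874 - 205962)) = √(74808 - 67560/(-296836)) = √(74808 - 67560*(-1/296836)) = √(74808 + 16890/74209) = √(5551443762/74209) = √411967090134258/74209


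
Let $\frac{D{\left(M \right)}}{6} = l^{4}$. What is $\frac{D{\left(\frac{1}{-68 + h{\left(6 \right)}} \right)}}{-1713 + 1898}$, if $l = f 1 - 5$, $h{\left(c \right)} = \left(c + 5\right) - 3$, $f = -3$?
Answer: $\frac{24576}{185} \approx 132.84$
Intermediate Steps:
$h{\left(c \right)} = 2 + c$ ($h{\left(c \right)} = \left(5 + c\right) - 3 = 2 + c$)
$l = -8$ ($l = \left(-3\right) 1 - 5 = -3 - 5 = -8$)
$D{\left(M \right)} = 24576$ ($D{\left(M \right)} = 6 \left(-8\right)^{4} = 6 \cdot 4096 = 24576$)
$\frac{D{\left(\frac{1}{-68 + h{\left(6 \right)}} \right)}}{-1713 + 1898} = \frac{24576}{-1713 + 1898} = \frac{24576}{185}$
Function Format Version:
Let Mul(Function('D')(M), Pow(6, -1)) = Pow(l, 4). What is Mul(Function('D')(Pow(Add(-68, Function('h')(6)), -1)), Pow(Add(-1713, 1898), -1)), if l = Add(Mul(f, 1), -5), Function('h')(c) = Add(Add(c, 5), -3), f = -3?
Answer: Rational(24576, 185) ≈ 132.84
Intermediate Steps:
Function('h')(c) = Add(2, c) (Function('h')(c) = Add(Add(5, c), -3) = Add(2, c))
l = -8 (l = Add(Mul(-3, 1), -5) = Add(-3, -5) = -8)
Function('D')(M) = 24576 (Function('D')(M) = Mul(6, Pow(-8, 4)) = Mul(6, 4096) = 24576)
Mul(Function('D')(Pow(Add(-68, Function('h')(6)), -1)), Pow(Add(-1713, 1898), -1)) = Mul(24576, Pow(Add(-1713, 1898), -1)) = Mul(24576, Pow(185, -1)) = Mul(24576, Rational(1, 185)) = Rational(24576, 185)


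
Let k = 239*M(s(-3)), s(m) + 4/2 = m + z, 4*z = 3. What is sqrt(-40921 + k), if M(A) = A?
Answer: I*sqrt(167747)/2 ≈ 204.78*I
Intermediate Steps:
z = 3/4 (z = (1/4)*3 = 3/4 ≈ 0.75000)
s(m) = -5/4 + m (s(m) = -2 + (m + 3/4) = -2 + (3/4 + m) = -5/4 + m)
k = -4063/4 (k = 239*(-5/4 - 3) = 239*(-17/4) = -4063/4 ≈ -1015.8)
sqrt(-40921 + k) = sqrt(-40921 - 4063/4) = sqrt(-167747/4) = I*sqrt(167747)/2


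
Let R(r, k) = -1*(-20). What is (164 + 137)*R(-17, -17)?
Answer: 6020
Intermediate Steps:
R(r, k) = 20
(164 + 137)*R(-17, -17) = (164 + 137)*20 = 301*20 = 6020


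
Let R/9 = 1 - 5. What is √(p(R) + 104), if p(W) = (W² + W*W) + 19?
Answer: √2715 ≈ 52.106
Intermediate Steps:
R = -36 (R = 9*(1 - 5) = 9*(-4) = -36)
p(W) = 19 + 2*W² (p(W) = (W² + W²) + 19 = 2*W² + 19 = 19 + 2*W²)
√(p(R) + 104) = √((19 + 2*(-36)²) + 104) = √((19 + 2*1296) + 104) = √((19 + 2592) + 104) = √(2611 + 104) = √2715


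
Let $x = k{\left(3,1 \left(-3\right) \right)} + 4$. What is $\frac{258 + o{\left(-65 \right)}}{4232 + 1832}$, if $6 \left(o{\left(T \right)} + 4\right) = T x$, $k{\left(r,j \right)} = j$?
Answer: $\frac{1459}{36384} \approx 0.0401$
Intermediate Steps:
$x = 1$ ($x = 1 \left(-3\right) + 4 = -3 + 4 = 1$)
$o{\left(T \right)} = -4 + \frac{T}{6}$ ($o{\left(T \right)} = -4 + \frac{T 1}{6} = -4 + \frac{T}{6}$)
$\frac{258 + o{\left(-65 \right)}}{4232 + 1832} = \frac{258 + \left(-4 + \frac{1}{6} \left(-65\right)\right)}{4232 + 1832} = \frac{258 - \frac{89}{6}}{6064} = \left(258 - \frac{89}{6}\right) \frac{1}{6064} = \frac{1459}{6} \cdot \frac{1}{6064} = \frac{1459}{36384}$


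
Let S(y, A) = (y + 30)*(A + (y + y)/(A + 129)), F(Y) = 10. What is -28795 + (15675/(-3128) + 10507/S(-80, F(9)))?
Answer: -1386221028011/48093000 ≈ -28824.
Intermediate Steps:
S(y, A) = (30 + y)*(A + 2*y/(129 + A)) (S(y, A) = (30 + y)*(A + (2*y)/(129 + A)) = (30 + y)*(A + 2*y/(129 + A)))
-28795 + (15675/(-3128) + 10507/S(-80, F(9))) = -28795 + (15675/(-3128) + 10507/(((2*(-80)**2 + 30*10**2 + 60*(-80) + 3870*10 - 80*10**2 + 129*10*(-80))/(129 + 10)))) = -28795 + (15675*(-1/3128) + 10507/(((2*6400 + 30*100 - 4800 + 38700 - 80*100 - 103200)/139))) = -28795 + (-15675/3128 + 10507/(((12800 + 3000 - 4800 + 38700 - 8000 - 103200)/139))) = -28795 + (-15675/3128 + 10507/(((1/139)*(-61500)))) = -28795 + (-15675/3128 + 10507/(-61500/139)) = -28795 + (-15675/3128 + 10507*(-139/61500)) = -28795 + (-15675/3128 - 1460473/61500) = -28795 - 1383093011/48093000 = -1386221028011/48093000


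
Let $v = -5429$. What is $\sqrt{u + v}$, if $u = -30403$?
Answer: $2 i \sqrt{8958} \approx 189.29 i$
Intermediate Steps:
$\sqrt{u + v} = \sqrt{-30403 - 5429} = \sqrt{-35832} = 2 i \sqrt{8958}$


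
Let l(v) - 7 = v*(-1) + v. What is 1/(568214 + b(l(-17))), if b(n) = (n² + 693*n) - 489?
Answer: 1/572625 ≈ 1.7463e-6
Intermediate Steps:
l(v) = 7 (l(v) = 7 + (v*(-1) + v) = 7 + (-v + v) = 7 + 0 = 7)
b(n) = -489 + n² + 693*n
1/(568214 + b(l(-17))) = 1/(568214 + (-489 + 7² + 693*7)) = 1/(568214 + (-489 + 49 + 4851)) = 1/(568214 + 4411) = 1/572625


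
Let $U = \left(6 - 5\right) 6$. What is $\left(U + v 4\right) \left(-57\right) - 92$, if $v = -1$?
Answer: $-206$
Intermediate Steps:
$U = 6$ ($U = 1 \cdot 6 = 6$)
$\left(U + v 4\right) \left(-57\right) - 92 = \left(6 - 4\right) \left(-57\right) - 92 = 2 \left(-57\right) - 92 = -114 - 92 = -206$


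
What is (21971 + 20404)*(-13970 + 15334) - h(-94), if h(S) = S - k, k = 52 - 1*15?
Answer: 57799631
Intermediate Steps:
k = 37 (k = 52 - 15 = 37)
h(S) = -37 + S (h(S) = S - 1*37 = S - 37 = -37 + S)
(21971 + 20404)*(-13970 + 15334) - h(-94) = (21971 + 20404)*(-13970 + 15334) - (-37 - 94) = 42375*1364 - 1*(-131) = 57799500 + 131 = 57799631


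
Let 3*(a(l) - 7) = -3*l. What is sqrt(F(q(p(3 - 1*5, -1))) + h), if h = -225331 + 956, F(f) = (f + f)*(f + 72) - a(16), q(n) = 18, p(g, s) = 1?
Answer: I*sqrt(221126) ≈ 470.24*I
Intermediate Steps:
a(l) = 7 - l (a(l) = 7 + (-3*l)/3 = 7 - l)
F(f) = 9 + 2*f*(72 + f) (F(f) = (f + f)*(f + 72) - (7 - 1*16) = (2*f)*(72 + f) - (7 - 16) = 2*f*(72 + f) - 1*(-9) = 2*f*(72 + f) + 9 = 9 + 2*f*(72 + f))
h = -224375
sqrt(F(q(p(3 - 1*5, -1))) + h) = sqrt((9 + 2*18**2 + 144*18) - 224375) = sqrt((9 + 2*324 + 2592) - 224375) = sqrt((9 + 648 + 2592) - 224375) = sqrt(3249 - 224375) = sqrt(-221126) = I*sqrt(221126)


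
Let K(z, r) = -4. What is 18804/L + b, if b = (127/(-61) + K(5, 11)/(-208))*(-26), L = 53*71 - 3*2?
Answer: 26876139/458354 ≈ 58.636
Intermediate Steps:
L = 3757 (L = 3763 - 6 = 3757)
b = 6543/122 (b = (127/(-61) - 4/(-208))*(-26) = (127*(-1/61) - 4*(-1/208))*(-26) = (-127/61 + 1/52)*(-26) = -6543/3172*(-26) = 6543/122 ≈ 53.631)
18804/L + b = 18804/3757 + 6543/122 = 26876139/458354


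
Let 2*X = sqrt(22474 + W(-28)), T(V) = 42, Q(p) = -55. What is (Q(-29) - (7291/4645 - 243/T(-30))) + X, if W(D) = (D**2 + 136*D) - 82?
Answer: -3302479/65030 + 3*sqrt(538) ≈ 18.801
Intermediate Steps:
W(D) = -82 + D**2 + 136*D
X = 3*sqrt(538) (X = sqrt(22474 + (-82 + (-28)**2 + 136*(-28)))/2 = sqrt(22474 + (-82 + 784 - 3808))/2 = sqrt(22474 - 3106)/2 = sqrt(19368)/2 = (6*sqrt(538))/2 = 3*sqrt(538) ≈ 69.584)
(Q(-29) - (7291/4645 - 243/T(-30))) + X = (-55 - (7291/4645 - 243/42)) + 3*sqrt(538) = (-55 - (7291*(1/4645) - 243*1/42)) + 3*sqrt(538) = (-55 - (7291/4645 - 81/14)) + 3*sqrt(538) = (-55 - 1*(-274171/65030)) + 3*sqrt(538) = (-55 + 274171/65030) + 3*sqrt(538) = -3302479/65030 + 3*sqrt(538)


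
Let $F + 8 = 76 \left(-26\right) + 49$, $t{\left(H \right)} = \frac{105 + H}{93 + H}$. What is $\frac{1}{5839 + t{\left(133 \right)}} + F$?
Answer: $- \frac{1276956697}{659926} \approx -1935.0$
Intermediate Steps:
$t{\left(H \right)} = \frac{105 + H}{93 + H}$
$F = -1935$ ($F = -8 + \left(76 \left(-26\right) + 49\right) = -8 + \left(-1976 + 49\right) = -8 - 1927 = -1935$)
$\frac{1}{5839 + t{\left(133 \right)}} + F = \frac{1}{5839 + \frac{105 + 133}{93 + 133}} - 1935 = \frac{1}{5839 + \frac{1}{226} \cdot 238} - 1935 = \frac{1}{5839 + \frac{119}{113}} - 1935 = \frac{1}{\frac{659926}{113}} - 1935 = \frac{113}{659926} - 1935 = - \frac{1276956697}{659926}$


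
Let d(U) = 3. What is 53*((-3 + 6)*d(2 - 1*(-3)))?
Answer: 477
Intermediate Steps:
53*((-3 + 6)*d(2 - 1*(-3))) = 53*((-3 + 6)*3) = 53*(3*3) = 53*9 = 477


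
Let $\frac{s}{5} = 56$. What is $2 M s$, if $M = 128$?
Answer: $71680$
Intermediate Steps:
$s = 280$ ($s = 5 \cdot 56 = 280$)
$2 M s = 2 \cdot 128 \cdot 280 = 256 \cdot 280 = 71680$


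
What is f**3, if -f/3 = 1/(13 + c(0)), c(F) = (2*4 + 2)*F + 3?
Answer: -27/4096 ≈ -0.0065918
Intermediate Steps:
c(F) = 3 + 10*F (c(F) = (8 + 2)*F + 3 = 10*F + 3 = 3 + 10*F)
f = -3/16 (f = -3/(13 + (3 + 10*0)) = -3/(13 + (3 + 0)) = -3/(13 + 3) = -3/16 ≈ -0.18750)
f**3 = (-3/16)**3 = -27/4096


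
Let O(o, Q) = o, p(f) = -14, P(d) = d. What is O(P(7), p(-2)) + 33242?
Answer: 33249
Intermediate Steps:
O(P(7), p(-2)) + 33242 = 7 + 33242 = 33249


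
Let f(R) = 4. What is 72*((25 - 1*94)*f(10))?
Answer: -19872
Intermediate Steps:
72*((25 - 1*94)*f(10)) = 72*((25 - 1*94)*4) = 72*((25 - 94)*4) = 72*(-69*4) = 72*(-276) = -19872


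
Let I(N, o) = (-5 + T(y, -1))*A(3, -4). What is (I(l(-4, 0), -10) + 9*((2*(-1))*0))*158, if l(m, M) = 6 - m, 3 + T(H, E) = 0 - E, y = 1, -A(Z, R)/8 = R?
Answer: -35392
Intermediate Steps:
A(Z, R) = -8*R
T(H, E) = -3 - E (T(H, E) = -3 + (0 - E) = -3 - E)
I(N, o) = -224 (I(N, o) = (-5 + (-3 - 1*(-1)))*(-8*(-4)) = (-5 + (-3 + 1))*32 = (-5 - 2)*32 = -7*32 = -224)
(I(l(-4, 0), -10) + 9*((2*(-1))*0))*158 = (-224 + 9*((2*(-1))*0))*158 = (-224 + 9*(-2*0))*158 = (-224 + 9*0)*158 = (-224 + 0)*158 = -224*158 = -35392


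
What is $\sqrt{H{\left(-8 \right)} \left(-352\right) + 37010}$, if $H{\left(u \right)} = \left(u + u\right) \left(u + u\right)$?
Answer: $i \sqrt{53102} \approx 230.44 i$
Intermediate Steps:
$H{\left(u \right)} = 4 u^{2}$ ($H{\left(u \right)} = 2 u 2 u = 4 u^{2}$)
$\sqrt{H{\left(-8 \right)} \left(-352\right) + 37010} = \sqrt{4 \left(-8\right)^{2} \left(-352\right) + 37010} = \sqrt{4 \cdot 64 \left(-352\right) + 37010} = \sqrt{256 \left(-352\right) + 37010} = \sqrt{-90112 + 37010} = \sqrt{-53102} = i \sqrt{53102}$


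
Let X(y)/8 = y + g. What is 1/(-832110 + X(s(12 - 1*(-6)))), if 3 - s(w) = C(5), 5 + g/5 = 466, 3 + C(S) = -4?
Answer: -1/813590 ≈ -1.2291e-6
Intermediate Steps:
C(S) = -7 (C(S) = -3 - 4 = -7)
g = 2305 (g = -25 + 5*466 = -25 + 2330 = 2305)
s(w) = 10 (s(w) = 3 - 1*(-7) = 3 + 7 = 10)
X(y) = 18440 + 8*y (X(y) = 8*(y + 2305) = 8*(2305 + y) = 18440 + 8*y)
1/(-832110 + X(s(12 - 1*(-6)))) = 1/(-832110 + (18440 + 8*10)) = 1/(-832110 + (18440 + 80)) = 1/(-832110 + 18520) = 1/(-813590) = -1/813590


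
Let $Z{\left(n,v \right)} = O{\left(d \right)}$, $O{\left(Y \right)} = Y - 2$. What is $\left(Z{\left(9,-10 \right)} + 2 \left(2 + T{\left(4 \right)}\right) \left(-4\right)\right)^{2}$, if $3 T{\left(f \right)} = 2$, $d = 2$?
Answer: $\frac{4096}{9} \approx 455.11$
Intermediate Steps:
$T{\left(f \right)} = \frac{2}{3}$ ($T{\left(f \right)} = \frac{1}{3} \cdot 2 = \frac{2}{3}$)
$O{\left(Y \right)} = -2 + Y$ ($O{\left(Y \right)} = Y - 2 = -2 + Y$)
$Z{\left(n,v \right)} = 0$ ($Z{\left(n,v \right)} = -2 + 2 = 0$)
$\left(Z{\left(9,-10 \right)} + 2 \left(2 + T{\left(4 \right)}\right) \left(-4\right)\right)^{2} = \left(0 + 2 \left(2 + \frac{2}{3}\right) \left(-4\right)\right)^{2} = \left(0 + 2 \cdot \frac{8}{3} \left(-4\right)\right)^{2} = \left(0 + 2 \left(- \frac{32}{3}\right)\right)^{2} = \left(0 - \frac{64}{3}\right)^{2} = \left(- \frac{64}{3}\right)^{2} = \frac{4096}{9}$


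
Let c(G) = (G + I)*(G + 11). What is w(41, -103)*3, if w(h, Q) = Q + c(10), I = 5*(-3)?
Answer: -624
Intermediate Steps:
I = -15
c(G) = (-15 + G)*(11 + G) (c(G) = (G - 15)*(G + 11) = (-15 + G)*(11 + G))
w(h, Q) = -105 + Q (w(h, Q) = Q + (-165 + 10² - 4*10) = Q + (-165 + 100 - 40) = Q - 105 = -105 + Q)
w(41, -103)*3 = (-105 - 103)*3 = -208*3 = -624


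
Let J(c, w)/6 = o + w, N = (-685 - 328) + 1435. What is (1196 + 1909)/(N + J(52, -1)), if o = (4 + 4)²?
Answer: 621/160 ≈ 3.8812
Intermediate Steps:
o = 64 (o = 8² = 64)
N = 422 (N = -1013 + 1435 = 422)
J(c, w) = 384 + 6*w (J(c, w) = 6*(64 + w) = 384 + 6*w)
(1196 + 1909)/(N + J(52, -1)) = (1196 + 1909)/(422 + (384 + 6*(-1))) = 3105/(422 + (384 - 6)) = 3105/(422 + 378) = 3105/800 = 3105*(1/800) = 621/160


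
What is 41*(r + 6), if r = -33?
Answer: -1107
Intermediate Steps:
41*(r + 6) = 41*(-33 + 6) = 41*(-27) = -1107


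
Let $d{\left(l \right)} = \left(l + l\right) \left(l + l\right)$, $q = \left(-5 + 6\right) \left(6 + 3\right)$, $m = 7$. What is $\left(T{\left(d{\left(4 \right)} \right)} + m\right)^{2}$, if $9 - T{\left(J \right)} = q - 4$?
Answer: $121$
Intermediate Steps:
$q = 9$ ($q = 1 \cdot 9 = 9$)
$d{\left(l \right)} = 4 l^{2}$ ($d{\left(l \right)} = 2 l 2 l = 4 l^{2}$)
$T{\left(J \right)} = 4$ ($T{\left(J \right)} = 9 - \left(9 - 4\right) = 9 - 5 = 4$)
$\left(T{\left(d{\left(4 \right)} \right)} + m\right)^{2} = \left(4 + 7\right)^{2} = 11^{2} = 121$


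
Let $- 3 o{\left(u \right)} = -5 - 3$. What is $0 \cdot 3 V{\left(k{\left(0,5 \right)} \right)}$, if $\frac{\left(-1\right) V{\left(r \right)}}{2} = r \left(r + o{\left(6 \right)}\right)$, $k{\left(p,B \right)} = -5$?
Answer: $0$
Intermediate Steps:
$o{\left(u \right)} = \frac{8}{3}$ ($o{\left(u \right)} = - \frac{-5 - 3}{3} = \left(- \frac{1}{3}\right) \left(-8\right) = \frac{8}{3}$)
$V{\left(r \right)} = - 2 r \left(\frac{8}{3} + r\right)$ ($V{\left(r \right)} = - 2 r \left(r + \frac{8}{3}\right) = - 2 r \left(\frac{8}{3} + r\right)$)
$0 \cdot 3 V{\left(k{\left(0,5 \right)} \right)} = 0 \cdot 3 \left(\left(- \frac{2}{3}\right) \left(-5\right) \left(8 + 3 \left(-5\right)\right)\right) = 0 \left(\left(- \frac{2}{3}\right) \left(-5\right) \left(8 - 15\right)\right) = 0 \left(\left(- \frac{2}{3}\right) \left(-5\right) \left(-7\right)\right) = 0 \left(- \frac{70}{3}\right) = 0$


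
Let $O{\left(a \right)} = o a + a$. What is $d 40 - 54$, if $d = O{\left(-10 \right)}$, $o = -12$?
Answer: $4346$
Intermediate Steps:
$O{\left(a \right)} = - 11 a$ ($O{\left(a \right)} = - 12 a + a = - 11 a$)
$d = 110$ ($d = \left(-11\right) \left(-10\right) = 110$)
$d 40 - 54 = 110 \cdot 40 - 54 = 4400 - 54 = 4346$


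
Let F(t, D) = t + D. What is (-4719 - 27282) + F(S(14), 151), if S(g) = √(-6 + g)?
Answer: -31850 + 2*√2 ≈ -31847.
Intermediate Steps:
F(t, D) = D + t
(-4719 - 27282) + F(S(14), 151) = (-4719 - 27282) + (151 + √(-6 + 14)) = -32001 + (151 + √8) = -32001 + (151 + 2*√2) = -31850 + 2*√2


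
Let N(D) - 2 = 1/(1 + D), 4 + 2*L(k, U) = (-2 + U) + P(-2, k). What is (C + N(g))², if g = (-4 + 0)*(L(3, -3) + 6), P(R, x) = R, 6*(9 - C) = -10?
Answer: 1225/9 ≈ 136.11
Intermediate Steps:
C = 32/3 (C = 9 - ⅙*(-10) = 9 + 5/3 = 32/3 ≈ 10.667)
L(k, U) = -4 + U/2 (L(k, U) = -2 + ((-2 + U) - 2)/2 = -2 + (-4 + U)/2 = -2 + (-2 + U/2) = -4 + U/2)
g = -2 (g = (-4 + 0)*((-4 + (½)*(-3)) + 6) = -4*((-4 - 3/2) + 6) = -4*(-11/2 + 6) = -4*½ = -2)
N(D) = 2 + 1/(1 + D)
(C + N(g))² = (32/3 + (3 + 2*(-2))/(1 - 2))² = (32/3 + (3 - 4)/(-1))² = (32/3 - 1*(-1))² = (32/3 + 1)² = (35/3)² = 1225/9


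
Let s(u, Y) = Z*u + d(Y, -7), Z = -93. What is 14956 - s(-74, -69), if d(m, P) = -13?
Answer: 8087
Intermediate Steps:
s(u, Y) = -13 - 93*u (s(u, Y) = -93*u - 13 = -13 - 93*u)
14956 - s(-74, -69) = 14956 - (-13 - 93*(-74)) = 14956 - (-13 + 6882) = 14956 - 1*6869 = 14956 - 6869 = 8087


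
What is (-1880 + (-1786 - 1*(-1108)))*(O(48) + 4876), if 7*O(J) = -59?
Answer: -87158734/7 ≈ -1.2451e+7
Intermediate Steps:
O(J) = -59/7 (O(J) = (⅐)*(-59) = -59/7)
(-1880 + (-1786 - 1*(-1108)))*(O(48) + 4876) = (-1880 + (-1786 - 1*(-1108)))*(-59/7 + 4876) = (-1880 + (-1786 + 1108))*(34073/7) = (-1880 - 678)*(34073/7) = -2558*34073/7 = -87158734/7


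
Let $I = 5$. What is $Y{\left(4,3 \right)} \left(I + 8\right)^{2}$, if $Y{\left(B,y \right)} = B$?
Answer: $676$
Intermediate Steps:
$Y{\left(4,3 \right)} \left(I + 8\right)^{2} = 4 \left(5 + 8\right)^{2} = 4 \cdot 13^{2} = 4 \cdot 169 = 676$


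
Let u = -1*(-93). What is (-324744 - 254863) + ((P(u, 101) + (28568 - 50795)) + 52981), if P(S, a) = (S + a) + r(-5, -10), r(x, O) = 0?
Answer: -548659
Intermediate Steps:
u = 93
P(S, a) = S + a (P(S, a) = (S + a) + 0 = S + a)
(-324744 - 254863) + ((P(u, 101) + (28568 - 50795)) + 52981) = (-324744 - 254863) + (((93 + 101) + (28568 - 50795)) + 52981) = -579607 + ((194 - 22227) + 52981) = -579607 + (-22033 + 52981) = -579607 + 30948 = -548659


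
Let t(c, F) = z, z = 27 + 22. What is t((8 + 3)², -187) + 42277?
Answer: 42326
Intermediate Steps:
z = 49
t(c, F) = 49
t((8 + 3)², -187) + 42277 = 49 + 42277 = 42326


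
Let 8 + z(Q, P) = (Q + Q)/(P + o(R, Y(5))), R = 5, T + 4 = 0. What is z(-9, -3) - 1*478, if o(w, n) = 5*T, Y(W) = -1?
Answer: -11160/23 ≈ -485.22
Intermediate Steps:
T = -4 (T = -4 + 0 = -4)
o(w, n) = -20 (o(w, n) = 5*(-4) = -20)
z(Q, P) = -8 + 2*Q/(-20 + P) (z(Q, P) = -8 + (Q + Q)/(P - 20) = -8 + (2*Q)/(-20 + P) = -8 + 2*Q/(-20 + P))
z(-9, -3) - 1*478 = 2*(80 - 9 - 4*(-3))/(-20 - 3) - 1*478 = 2*(80 - 9 + 12)/(-23) - 478 = 2*(-1/23)*83 - 478 = -166/23 - 478 = -11160/23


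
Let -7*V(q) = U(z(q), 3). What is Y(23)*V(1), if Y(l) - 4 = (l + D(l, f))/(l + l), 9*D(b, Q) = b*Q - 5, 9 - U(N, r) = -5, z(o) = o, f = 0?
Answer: -1858/207 ≈ -8.9758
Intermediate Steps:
U(N, r) = 14 (U(N, r) = 9 - 1*(-5) = 9 + 5 = 14)
D(b, Q) = -5/9 + Q*b/9 (D(b, Q) = (b*Q - 5)/9 = (Q*b - 5)/9 = (-5 + Q*b)/9 = -5/9 + Q*b/9)
Y(l) = 4 + (-5/9 + l)/(2*l) (Y(l) = 4 + (l + (-5/9 + (1/9)*0*l))/(l + l) = 4 + (l + (-5/9 + 0))/((2*l)) = 4 + (l - 5/9)*(1/(2*l)) = 4 + (-5/9 + l)*(1/(2*l)) = 4 + (-5/9 + l)/(2*l))
V(q) = -2 (V(q) = -1/7*14 = -2)
Y(23)*V(1) = ((1/18)*(-5 + 81*23)/23)*(-2) = ((1/18)*(1/23)*(-5 + 1863))*(-2) = ((1/18)*(1/23)*1858)*(-2) = (929/207)*(-2) = -1858/207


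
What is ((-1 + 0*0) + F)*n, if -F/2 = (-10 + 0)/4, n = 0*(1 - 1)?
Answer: 0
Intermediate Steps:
n = 0 (n = 0*0 = 0)
F = 5 (F = -2*(-10 + 0)/4 = -(-20)/4 = -2*(-5/2) = 5)
((-1 + 0*0) + F)*n = ((-1 + 0*0) + 5)*0 = ((-1 + 0) + 5)*0 = (-1 + 5)*0 = 4*0 = 0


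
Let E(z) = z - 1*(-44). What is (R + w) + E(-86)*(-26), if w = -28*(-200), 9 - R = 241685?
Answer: -234984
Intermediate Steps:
R = -241676 (R = 9 - 1*241685 = 9 - 241685 = -241676)
E(z) = 44 + z (E(z) = z + 44 = 44 + z)
w = 5600
(R + w) + E(-86)*(-26) = (-241676 + 5600) + (44 - 86)*(-26) = -236076 - 42*(-26) = -236076 + 1092 = -234984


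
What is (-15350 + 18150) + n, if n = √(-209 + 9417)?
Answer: 2800 + 2*√2302 ≈ 2896.0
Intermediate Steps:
n = 2*√2302 (n = √9208 = 2*√2302 ≈ 95.958)
(-15350 + 18150) + n = (-15350 + 18150) + 2*√2302 = 2800 + 2*√2302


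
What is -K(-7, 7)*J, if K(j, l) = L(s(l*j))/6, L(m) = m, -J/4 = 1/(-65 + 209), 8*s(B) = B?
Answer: -49/1728 ≈ -0.028356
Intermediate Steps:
s(B) = B/8
J = -1/36 (J = -4/(-65 + 209) = -4/144 = -4*1/144 = -1/36 ≈ -0.027778)
K(j, l) = j*l/48 (K(j, l) = ((l*j)/8)/6 = ((j*l)/8)*(1/6) = (j*l/8)*(1/6) = j*l/48)
-K(-7, 7)*J = -(1/48)*(-7)*7*(-1)/36 = -(-49)*(-1)/(48*36) = -1*49/1728 = -49/1728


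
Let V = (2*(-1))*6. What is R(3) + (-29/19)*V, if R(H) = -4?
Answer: 272/19 ≈ 14.316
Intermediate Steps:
V = -12 (V = -2*6 = -12)
R(3) + (-29/19)*V = -4 - 29/19*(-12) = -4 + 348/19 = 272/19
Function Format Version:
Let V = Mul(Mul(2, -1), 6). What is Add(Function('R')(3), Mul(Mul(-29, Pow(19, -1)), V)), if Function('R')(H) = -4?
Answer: Rational(272, 19) ≈ 14.316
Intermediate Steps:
V = -12 (V = Mul(-2, 6) = -12)
Add(Function('R')(3), Mul(Mul(-29, Pow(19, -1)), V)) = Add(-4, Mul(Mul(-29, Pow(19, -1)), -12)) = Add(-4, Mul(Mul(-29, Rational(1, 19)), -12)) = Add(-4, Mul(Rational(-29, 19), -12)) = Add(-4, Rational(348, 19)) = Rational(272, 19)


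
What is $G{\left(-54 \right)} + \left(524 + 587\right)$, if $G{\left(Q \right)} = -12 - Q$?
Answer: $1153$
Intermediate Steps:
$G{\left(-54 \right)} + \left(524 + 587\right) = \left(-12 - -54\right) + \left(524 + 587\right) = \left(-12 + 54\right) + 1111 = 42 + 1111 = 1153$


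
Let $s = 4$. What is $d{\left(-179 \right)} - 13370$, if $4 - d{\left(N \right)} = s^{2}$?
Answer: $-13382$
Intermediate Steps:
$d{\left(N \right)} = -12$ ($d{\left(N \right)} = 4 - 4^{2} = 4 - 16 = -12$)
$d{\left(-179 \right)} - 13370 = -12 - 13370 = -13382$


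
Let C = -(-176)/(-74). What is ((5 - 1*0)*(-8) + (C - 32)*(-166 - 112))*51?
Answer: 17958936/37 ≈ 4.8538e+5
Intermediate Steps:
C = -88/37 (C = -(-176)*(-1)/74 = -1*88/37 = -88/37 ≈ -2.3784)
((5 - 1*0)*(-8) + (C - 32)*(-166 - 112))*51 = ((5 - 1*0)*(-8) + (-88/37 - 32)*(-166 - 112))*51 = ((5 + 0)*(-8) - 1272/37*(-278))*51 = (5*(-8) + 353616/37)*51 = (-40 + 353616/37)*51 = (352136/37)*51 = 17958936/37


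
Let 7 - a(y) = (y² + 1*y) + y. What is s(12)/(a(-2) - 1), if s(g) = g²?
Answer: 24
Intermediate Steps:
a(y) = 7 - y² - 2*y (a(y) = 7 - ((y² + 1*y) + y) = 7 - ((y² + y) + y) = 7 - ((y + y²) + y) = 7 - (y² + 2*y) = 7 + (-y² - 2*y) = 7 - y² - 2*y)
s(12)/(a(-2) - 1) = 12²/((7 - 1*(-2)² - 2*(-2)) - 1) = 144/((7 - 1*4 + 4) - 1) = 144/((7 - 4 + 4) - 1) = 144/(7 - 1) = 144/6 = 144*(⅙) = 24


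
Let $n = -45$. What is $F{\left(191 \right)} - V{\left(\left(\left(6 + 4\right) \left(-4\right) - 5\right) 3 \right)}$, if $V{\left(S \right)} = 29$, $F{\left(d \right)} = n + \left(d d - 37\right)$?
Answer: $36370$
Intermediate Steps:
$F{\left(d \right)} = -82 + d^{2}$ ($F{\left(d \right)} = -45 + \left(d d - 37\right) = -45 + \left(d^{2} - 37\right) = -45 + \left(-37 + d^{2}\right) = -82 + d^{2}$)
$F{\left(191 \right)} - V{\left(\left(\left(6 + 4\right) \left(-4\right) - 5\right) 3 \right)} = \left(-82 + 191^{2}\right) - 29 = \left(-82 + 36481\right) - 29 = 36399 - 29 = 36370$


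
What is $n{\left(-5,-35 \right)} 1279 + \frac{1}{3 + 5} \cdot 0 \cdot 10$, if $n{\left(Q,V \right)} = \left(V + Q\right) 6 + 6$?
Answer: $-299286$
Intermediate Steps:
$n{\left(Q,V \right)} = 6 + 6 Q + 6 V$ ($n{\left(Q,V \right)} = \left(Q + V\right) 6 + 6 = \left(6 Q + 6 V\right) + 6 = 6 + 6 Q + 6 V$)
$n{\left(-5,-35 \right)} 1279 + \frac{1}{3 + 5} \cdot 0 \cdot 10 = \left(6 + 6 \left(-5\right) + 6 \left(-35\right)\right) 1279 + \frac{1}{3 + 5} \cdot 0 \cdot 10 = \left(6 - 30 - 210\right) 1279 + \frac{1}{8} \cdot 0 \cdot 10 = \left(-234\right) 1279 + \frac{1}{8} \cdot 0 \cdot 10 = -299286 + 0 \cdot 10 = -299286 + 0 = -299286$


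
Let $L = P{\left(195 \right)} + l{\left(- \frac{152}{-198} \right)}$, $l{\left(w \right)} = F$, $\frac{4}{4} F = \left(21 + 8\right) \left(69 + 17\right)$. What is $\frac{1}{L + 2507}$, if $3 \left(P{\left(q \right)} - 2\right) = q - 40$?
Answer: $\frac{3}{15164} \approx 0.00019784$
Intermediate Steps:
$P{\left(q \right)} = - \frac{34}{3} + \frac{q}{3}$ ($P{\left(q \right)} = 2 + \frac{q - 40}{3} = 2 + \frac{-40 + q}{3} = 2 + \left(- \frac{40}{3} + \frac{q}{3}\right) = - \frac{34}{3} + \frac{q}{3}$)
$F = 2494$ ($F = \left(21 + 8\right) \left(69 + 17\right) = 29 \cdot 86 = 2494$)
$l{\left(w \right)} = 2494$
$L = \frac{7643}{3}$ ($L = \left(- \frac{34}{3} + \frac{1}{3} \cdot 195\right) + 2494 = \left(- \frac{34}{3} + 65\right) + 2494 = \frac{161}{3} + 2494 = \frac{7643}{3} \approx 2547.7$)
$\frac{1}{L + 2507} = \frac{1}{\frac{7643}{3} + 2507} = \frac{1}{\frac{15164}{3}} = \frac{3}{15164}$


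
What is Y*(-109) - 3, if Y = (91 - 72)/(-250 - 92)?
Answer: 55/18 ≈ 3.0556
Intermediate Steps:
Y = -1/18 (Y = 19/(-342) = 19*(-1/342) = -1/18 ≈ -0.055556)
Y*(-109) - 3 = -1/18*(-109) - 3 = 109/18 - 3 = 55/18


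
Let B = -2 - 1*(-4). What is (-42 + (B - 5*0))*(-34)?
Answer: 1360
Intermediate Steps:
B = 2 (B = -2 + 4 = 2)
(-42 + (B - 5*0))*(-34) = (-42 + (2 - 5*0))*(-34) = (-42 + (2 + 0))*(-34) = (-42 + 2)*(-34) = -40*(-34) = 1360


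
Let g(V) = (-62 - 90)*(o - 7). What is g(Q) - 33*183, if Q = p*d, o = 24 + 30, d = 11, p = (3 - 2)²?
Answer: -13183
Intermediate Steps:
p = 1 (p = 1² = 1)
o = 54
Q = 11 (Q = 1*11 = 11)
g(V) = -7144 (g(V) = (-62 - 90)*(54 - 7) = -152*47 = -7144)
g(Q) - 33*183 = -7144 - 33*183 = -7144 - 1*6039 = -7144 - 6039 = -13183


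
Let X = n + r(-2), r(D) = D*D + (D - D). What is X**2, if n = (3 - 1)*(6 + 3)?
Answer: 484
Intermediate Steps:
n = 18 (n = 2*9 = 18)
r(D) = D**2 (r(D) = D**2 + 0 = D**2)
X = 22 (X = 18 + (-2)**2 = 18 + 4 = 22)
X**2 = 22**2 = 484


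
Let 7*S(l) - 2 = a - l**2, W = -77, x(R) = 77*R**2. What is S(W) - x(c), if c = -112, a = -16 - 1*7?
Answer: -966738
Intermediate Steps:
a = -23 (a = -16 - 7 = -23)
S(l) = -3 - l**2/7 (S(l) = 2/7 + (-23 - l**2)/7 = 2/7 + (-23/7 - l**2/7) = -3 - l**2/7)
S(W) - x(c) = (-3 - 1/7*(-77)**2) - 77*(-112)**2 = (-3 - 1/7*5929) - 77*12544 = (-3 - 847) - 1*965888 = -850 - 965888 = -966738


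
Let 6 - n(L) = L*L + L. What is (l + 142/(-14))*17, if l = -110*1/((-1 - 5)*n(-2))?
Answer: -7939/84 ≈ -94.512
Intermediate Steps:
n(L) = 6 - L - L² (n(L) = 6 - (L*L + L) = 6 - (L² + L) = 6 - (L + L²) = 6 + (-L - L²) = 6 - L - L²)
l = 55/12 (l = -110*1/((-1 - 5)*(6 - 1*(-2) - 1*(-2)²)) = -110*(-1/(6*(6 + 2 - 1*4))) = -110*(-1/(6*(6 + 2 - 4))) = -110/((-6*4)) = -110/(-24) = -110*(-1/24) = 55/12 ≈ 4.5833)
(l + 142/(-14))*17 = (55/12 + 142/(-14))*17 = (55/12 + 142*(-1/14))*17 = (55/12 - 71/7)*17 = -467/84*17 = -7939/84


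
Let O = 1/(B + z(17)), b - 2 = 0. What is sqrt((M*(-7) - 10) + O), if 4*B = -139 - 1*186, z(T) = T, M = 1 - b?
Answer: 5*I*sqrt(7967)/257 ≈ 1.7365*I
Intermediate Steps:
b = 2 (b = 2 + 0 = 2)
M = -1 (M = 1 - 1*2 = 1 - 2 = -1)
B = -325/4 (B = (-139 - 1*186)/4 = (-139 - 186)/4 = (1/4)*(-325) = -325/4 ≈ -81.250)
O = -4/257 (O = 1/(-325/4 + 17) = 1/(-257/4) = -4/257 ≈ -0.015564)
sqrt((M*(-7) - 10) + O) = sqrt((-1*(-7) - 10) - 4/257) = sqrt((7 - 10) - 4/257) = sqrt(-3 - 4/257) = sqrt(-775/257) = 5*I*sqrt(7967)/257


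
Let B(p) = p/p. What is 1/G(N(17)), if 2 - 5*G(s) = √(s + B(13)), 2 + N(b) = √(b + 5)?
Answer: 1/(⅖ - √(-1 + √22)/5) ≈ 63.328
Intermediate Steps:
B(p) = 1
N(b) = -2 + √(5 + b) (N(b) = -2 + √(b + 5) = -2 + √(5 + b))
G(s) = ⅖ - √(1 + s)/5 (G(s) = ⅖ - √(s + 1)/5 = ⅖ - √(1 + s)/5)
1/G(N(17)) = 1/(⅖ - √(1 + (-2 + √(5 + 17)))/5) = 1/(⅖ - √(1 + (-2 + √22))/5) = 1/(⅖ - √(-1 + √22)/5)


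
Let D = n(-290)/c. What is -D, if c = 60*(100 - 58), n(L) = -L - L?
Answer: -29/126 ≈ -0.23016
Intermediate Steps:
n(L) = -2*L
c = 2520 (c = 60*42 = 2520)
D = 29/126 (D = -2*(-290)/2520 = 580*(1/2520) = 29/126 ≈ 0.23016)
-D = -1*29/126 = -29/126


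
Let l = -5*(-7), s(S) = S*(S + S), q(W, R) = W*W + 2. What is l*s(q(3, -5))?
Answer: 8470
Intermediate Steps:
q(W, R) = 2 + W² (q(W, R) = W² + 2 = 2 + W²)
s(S) = 2*S² (s(S) = S*(2*S) = 2*S²)
l = 35
l*s(q(3, -5)) = 35*(2*(2 + 3²)²) = 35*(2*(2 + 9)²) = 35*(2*11²) = 35*(2*121) = 35*242 = 8470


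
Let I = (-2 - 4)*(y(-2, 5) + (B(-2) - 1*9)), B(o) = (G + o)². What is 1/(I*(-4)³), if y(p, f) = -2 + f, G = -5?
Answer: 1/16512 ≈ 6.0562e-5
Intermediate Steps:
B(o) = (-5 + o)²
I = -258 (I = (-2 - 4)*((-2 + 5) + ((-5 - 2)² - 1*9)) = -6*(3 + ((-7)² - 9)) = -6*(3 + (49 - 9)) = -6*(3 + 40) = -6*43 = -258)
1/(I*(-4)³) = 1/(-258*(-4)³) = 1/(-258*(-64)) = 1/16512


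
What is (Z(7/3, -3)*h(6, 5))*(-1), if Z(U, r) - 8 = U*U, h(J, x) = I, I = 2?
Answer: -242/9 ≈ -26.889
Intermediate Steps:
h(J, x) = 2
Z(U, r) = 8 + U**2 (Z(U, r) = 8 + U*U = 8 + U**2)
(Z(7/3, -3)*h(6, 5))*(-1) = ((8 + (7/3)**2)*2)*(-1) = ((8 + 49/9)*2)*(-1) = ((121/9)*2)*(-1) = (242/9)*(-1) = -242/9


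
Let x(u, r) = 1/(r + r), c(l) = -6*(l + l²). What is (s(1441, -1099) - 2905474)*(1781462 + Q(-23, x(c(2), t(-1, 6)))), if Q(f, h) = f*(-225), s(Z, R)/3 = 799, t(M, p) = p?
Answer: -5186744782049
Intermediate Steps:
s(Z, R) = 2397 (s(Z, R) = 3*799 = 2397)
c(l) = -6*l - 6*l²
x(u, r) = 1/(2*r)
Q(f, h) = -225*f
(s(1441, -1099) - 2905474)*(1781462 + Q(-23, x(c(2), t(-1, 6)))) = (2397 - 2905474)*(1781462 - 225*(-23)) = -2903077*(1781462 + 5175) = -2903077*1786637 = -5186744782049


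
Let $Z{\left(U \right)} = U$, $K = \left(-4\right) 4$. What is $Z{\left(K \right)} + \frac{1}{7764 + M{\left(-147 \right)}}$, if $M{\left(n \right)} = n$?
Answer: $- \frac{121871}{7617} \approx -16.0$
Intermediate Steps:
$K = -16$
$Z{\left(K \right)} + \frac{1}{7764 + M{\left(-147 \right)}} = -16 + \frac{1}{7764 - 147} = -16 + \frac{1}{7617} = - \frac{121871}{7617}$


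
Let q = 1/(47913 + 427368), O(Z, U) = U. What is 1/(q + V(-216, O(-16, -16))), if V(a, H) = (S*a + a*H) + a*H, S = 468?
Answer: -475281/44760063455 ≈ -1.0618e-5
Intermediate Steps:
V(a, H) = 468*a + 2*H*a (V(a, H) = (468*a + a*H) + a*H = (468*a + H*a) + H*a = 468*a + 2*H*a)
q = 1/475281 ≈ 2.1040e-6
1/(q + V(-216, O(-16, -16))) = 1/(1/475281 + 2*(-216)*(234 - 16)) = 1/(1/475281 + 2*(-216)*218) = 1/(1/475281 - 94176) = 1/(-44760063455/475281) = -475281/44760063455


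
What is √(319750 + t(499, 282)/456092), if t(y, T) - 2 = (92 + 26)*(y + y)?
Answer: √339359289400482/32578 ≈ 565.46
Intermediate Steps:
t(y, T) = 2 + 236*y (t(y, T) = 2 + (92 + 26)*(y + y) = 2 + 118*(2*y) = 2 + 236*y)
√(319750 + t(499, 282)/456092) = √(319750 + (2 + 236*499)/456092) = √(319750 + (2 + 117764)*(1/456092)) = √(319750 + 117766*(1/456092)) = √(319750 + 58883/228046) = √(72917767383/228046) = √339359289400482/32578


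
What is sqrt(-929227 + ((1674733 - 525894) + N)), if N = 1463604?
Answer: 12*sqrt(11689) ≈ 1297.4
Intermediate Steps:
sqrt(-929227 + ((1674733 - 525894) + N)) = sqrt(-929227 + ((1674733 - 525894) + 1463604)) = sqrt(-929227 + (1148839 + 1463604)) = sqrt(-929227 + 2612443) = sqrt(1683216) = 12*sqrt(11689)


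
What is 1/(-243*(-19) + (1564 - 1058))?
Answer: 1/5123 ≈ 0.00019520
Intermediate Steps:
1/(-243*(-19) + (1564 - 1058)) = 1/(4617 + 506) = 1/5123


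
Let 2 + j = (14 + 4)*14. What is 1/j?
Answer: 1/250 ≈ 0.0040000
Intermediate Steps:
j = 250 (j = -2 + (14 + 4)*14 = -2 + 18*14 = -2 + 252 = 250)
1/j = 1/250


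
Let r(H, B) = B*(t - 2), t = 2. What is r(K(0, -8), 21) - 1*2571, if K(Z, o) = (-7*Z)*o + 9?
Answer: -2571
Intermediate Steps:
K(Z, o) = 9 - 7*Z*o (K(Z, o) = -7*Z*o + 9 = 9 - 7*Z*o)
r(H, B) = 0 (r(H, B) = B*(2 - 2) = B*0 = 0)
r(K(0, -8), 21) - 1*2571 = 0 - 1*2571 = 0 - 2571 = -2571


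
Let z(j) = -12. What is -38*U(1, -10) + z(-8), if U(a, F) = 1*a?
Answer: -50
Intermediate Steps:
U(a, F) = a
-38*U(1, -10) + z(-8) = -38*1 - 12 = -38 - 12 = -50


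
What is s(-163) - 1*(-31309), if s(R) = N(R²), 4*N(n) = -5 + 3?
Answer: 62617/2 ≈ 31309.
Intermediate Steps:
N(n) = -½ (N(n) = (-5 + 3)/4 = (¼)*(-2) = -½)
s(R) = -½
s(-163) - 1*(-31309) = -½ - 1*(-31309) = -½ + 31309 = 62617/2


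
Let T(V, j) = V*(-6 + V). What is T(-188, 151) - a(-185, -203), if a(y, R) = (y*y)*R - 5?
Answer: 6984152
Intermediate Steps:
a(y, R) = -5 + R*y**2 (a(y, R) = y**2*R - 5 = R*y**2 - 5 = -5 + R*y**2)
T(-188, 151) - a(-185, -203) = -188*(-6 - 188) - (-5 - 203*(-185)**2) = -188*(-194) - (-5 - 203*34225) = 36472 - (-5 - 6947675) = 36472 - 1*(-6947680) = 36472 + 6947680 = 6984152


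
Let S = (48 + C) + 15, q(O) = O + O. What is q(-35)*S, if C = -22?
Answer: -2870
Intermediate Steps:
q(O) = 2*O
S = 41 (S = (48 - 22) + 15 = 26 + 15 = 41)
q(-35)*S = (2*(-35))*41 = -70*41 = -2870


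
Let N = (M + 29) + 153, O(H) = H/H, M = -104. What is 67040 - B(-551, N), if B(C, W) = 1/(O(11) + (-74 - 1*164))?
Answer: 15888481/237 ≈ 67040.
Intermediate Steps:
O(H) = 1
N = 78 (N = (-104 + 29) + 153 = -75 + 153 = 78)
B(C, W) = -1/237 (B(C, W) = 1/(1 + (-74 - 1*164)) = 1/(1 + (-74 - 164)) = 1/(1 - 238) = 1/(-237) = -1/237)
67040 - B(-551, N) = 67040 - 1*(-1/237) = 67040 + 1/237 = 15888481/237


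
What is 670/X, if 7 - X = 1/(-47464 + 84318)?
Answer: 24692180/257977 ≈ 95.715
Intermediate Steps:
X = 257977/36854 (X = 7 - 1/(-47464 + 84318) = 7 - 1/36854 = 257977/36854 ≈ 7.0000)
670/X = 670/(257977/36854) = 670*(36854/257977) = 24692180/257977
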